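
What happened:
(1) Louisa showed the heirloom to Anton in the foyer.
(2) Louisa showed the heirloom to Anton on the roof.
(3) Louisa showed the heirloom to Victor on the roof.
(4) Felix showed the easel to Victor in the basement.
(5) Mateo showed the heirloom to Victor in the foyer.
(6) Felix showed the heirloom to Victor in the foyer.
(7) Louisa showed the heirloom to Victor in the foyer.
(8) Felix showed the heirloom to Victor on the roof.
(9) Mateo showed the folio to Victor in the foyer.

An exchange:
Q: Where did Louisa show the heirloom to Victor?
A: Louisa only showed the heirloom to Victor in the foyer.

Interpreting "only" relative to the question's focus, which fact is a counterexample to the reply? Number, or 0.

3

The question "Where did ...?" targets the setting, so in the reply the focus falls on "in the foyer".
So "only" ranges over settings; the rest (agent = Louisa, thing = the heirloom, recipient = Victor) is presupposed.
Fact (3) shares the background with a different setting (on the roof) — counterexample.
(Fact (1) would refute a reading with focus on the recipient — but that is not what the question asks.)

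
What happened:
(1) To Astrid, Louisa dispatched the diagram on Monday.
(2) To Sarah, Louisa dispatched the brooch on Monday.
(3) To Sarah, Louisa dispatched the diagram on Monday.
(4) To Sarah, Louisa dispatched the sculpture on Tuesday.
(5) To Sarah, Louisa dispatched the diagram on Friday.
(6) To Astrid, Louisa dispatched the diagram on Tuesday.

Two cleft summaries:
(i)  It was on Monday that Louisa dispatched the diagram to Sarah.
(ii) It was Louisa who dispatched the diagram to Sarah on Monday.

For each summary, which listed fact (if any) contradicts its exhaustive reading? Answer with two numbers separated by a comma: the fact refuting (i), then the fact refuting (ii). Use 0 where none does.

(i): focus "on Monday". Looking for agent = Louisa, thing = the diagram, recipient = Sarah with some other setting — fact (5) has on Friday there. Refuted.
(ii): focus "Louisa". No fact shares thing = the diagram, recipient = Sarah, setting = on Monday with a different agent. 0.

5, 0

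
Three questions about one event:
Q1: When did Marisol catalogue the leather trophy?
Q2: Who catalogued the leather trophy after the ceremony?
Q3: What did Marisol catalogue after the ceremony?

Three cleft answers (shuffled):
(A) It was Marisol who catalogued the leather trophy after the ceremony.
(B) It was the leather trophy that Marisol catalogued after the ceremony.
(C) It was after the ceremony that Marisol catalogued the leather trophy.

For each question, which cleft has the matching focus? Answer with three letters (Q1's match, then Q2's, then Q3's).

CAB

Q1 asks about the time; cleft (C) focuses "after the ceremony", which is the time — so Q1 → C.
Q2 asks about the subject (agent); cleft (A) focuses "Marisol", which is the subject (agent) — so Q2 → A.
Q3 asks about the direct object; cleft (B) focuses "the leather trophy", which is the direct object — so Q3 → B.
Mapping: Q1→C, Q2→A, Q3→B.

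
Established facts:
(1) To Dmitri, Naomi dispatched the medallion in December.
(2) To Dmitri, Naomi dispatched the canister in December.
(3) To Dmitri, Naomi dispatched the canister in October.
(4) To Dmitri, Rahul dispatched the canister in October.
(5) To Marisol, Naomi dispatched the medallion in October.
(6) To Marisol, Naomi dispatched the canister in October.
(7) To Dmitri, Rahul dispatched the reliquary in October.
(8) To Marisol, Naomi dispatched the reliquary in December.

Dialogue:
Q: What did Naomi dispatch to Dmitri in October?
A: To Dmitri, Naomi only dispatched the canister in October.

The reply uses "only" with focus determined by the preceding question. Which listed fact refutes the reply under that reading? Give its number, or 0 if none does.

0

The question "What did ...?" targets the thing, so in the reply the focus falls on "the canister".
"Only" then excludes alternative things while the background — agent = Naomi, recipient = Dmitri, setting = in October — is held fixed.
No fact keeps agent = Naomi, recipient = Dmitri, setting = in October while changing the thing; every other fact differs on something backgrounded. The reply stands.
(Fact (6) would refute a reading with focus on the recipient — but that is not what the question asks.)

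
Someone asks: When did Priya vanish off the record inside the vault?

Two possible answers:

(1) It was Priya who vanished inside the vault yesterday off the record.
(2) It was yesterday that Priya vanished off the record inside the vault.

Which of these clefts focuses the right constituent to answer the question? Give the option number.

The question word "when" targets the time.
Option (1) clefts "Priya" — the subject (agent), not what was asked.
Option (2) clefts "yesterday" — that matches what the question asks about.
So the congruent reply is (2).

2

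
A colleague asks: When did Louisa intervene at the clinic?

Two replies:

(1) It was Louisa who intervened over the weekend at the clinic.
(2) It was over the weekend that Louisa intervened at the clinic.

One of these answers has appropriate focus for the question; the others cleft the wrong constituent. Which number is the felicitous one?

The question word "when" targets the time.
Option (1) clefts "Louisa" — the subject (agent), not what was asked.
Option (2) clefts "over the weekend" — that matches what the question asks about.
So the congruent reply is (2).

2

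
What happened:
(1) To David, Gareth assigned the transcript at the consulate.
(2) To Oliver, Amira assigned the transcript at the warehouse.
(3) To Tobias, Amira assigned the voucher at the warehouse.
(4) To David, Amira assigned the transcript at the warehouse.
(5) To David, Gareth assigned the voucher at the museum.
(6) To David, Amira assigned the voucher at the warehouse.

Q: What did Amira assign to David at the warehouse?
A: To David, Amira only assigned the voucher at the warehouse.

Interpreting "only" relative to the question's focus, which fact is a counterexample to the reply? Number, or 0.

4

Answering "What did ...?" puts focus on the thing — here, "the voucher".
So "only" ranges over things; the rest (same agent, recipient, setting (Amira / David / at the warehouse)) is presupposed.
Fact (4) shares the background with a different thing (the transcript) — counterexample.
(Fact (3) would refute a reading with focus on the recipient — but that is not what the question asks.)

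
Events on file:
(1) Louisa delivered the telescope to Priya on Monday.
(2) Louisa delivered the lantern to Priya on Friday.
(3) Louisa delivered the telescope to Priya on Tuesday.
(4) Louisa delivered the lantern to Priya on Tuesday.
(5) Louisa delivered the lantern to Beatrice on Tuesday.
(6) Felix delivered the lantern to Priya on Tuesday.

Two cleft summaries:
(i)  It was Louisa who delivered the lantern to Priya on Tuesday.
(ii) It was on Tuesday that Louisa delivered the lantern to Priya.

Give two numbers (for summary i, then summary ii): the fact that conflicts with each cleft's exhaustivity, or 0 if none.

6, 2

(i): focus "Louisa". Looking for same thing, recipient, setting (the lantern / Priya / on Tuesday) with some other agent — fact (6) has Felix there. Refuted.
(ii): focus "on Tuesday". Looking for same agent, thing, recipient (Louisa / the lantern / Priya) with some other setting — fact (2) has on Friday there. Refuted.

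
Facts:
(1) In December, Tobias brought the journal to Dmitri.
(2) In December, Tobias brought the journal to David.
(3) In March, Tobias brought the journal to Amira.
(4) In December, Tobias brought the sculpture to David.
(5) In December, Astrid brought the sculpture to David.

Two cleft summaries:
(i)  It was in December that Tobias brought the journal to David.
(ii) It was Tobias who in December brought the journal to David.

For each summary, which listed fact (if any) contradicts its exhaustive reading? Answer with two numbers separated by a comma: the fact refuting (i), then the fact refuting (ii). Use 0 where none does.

Summary (i) focuses "in December" (the setting); background same agent, thing, recipient (Tobias / the journal / David). No fact matches that background with a different setting, so 0.
Summary (ii) focuses "Tobias" (the agent); background same thing, recipient, setting (the journal / David / in December). No fact matches that background with a different agent, so 0.

0, 0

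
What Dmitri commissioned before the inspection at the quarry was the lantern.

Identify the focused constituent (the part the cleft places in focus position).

the lantern

In a pseudo-cleft "What ... was X", the post-copular constituent X is the focus.
Here the focus is "the lantern". The backgrounded (presupposed) material includes "Dmitri", "before the inspection" and "at the quarry".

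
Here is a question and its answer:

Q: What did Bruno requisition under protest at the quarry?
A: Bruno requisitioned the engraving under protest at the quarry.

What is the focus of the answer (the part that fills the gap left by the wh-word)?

the engraving

The wh-word "what" asks about the direct object.
In the answer, "Bruno", "under protest" and "at the quarry" are given — repeated from the question.
The constituent filling the direct object gap is "the engraving"; that is the focus and would carry nuclear stress.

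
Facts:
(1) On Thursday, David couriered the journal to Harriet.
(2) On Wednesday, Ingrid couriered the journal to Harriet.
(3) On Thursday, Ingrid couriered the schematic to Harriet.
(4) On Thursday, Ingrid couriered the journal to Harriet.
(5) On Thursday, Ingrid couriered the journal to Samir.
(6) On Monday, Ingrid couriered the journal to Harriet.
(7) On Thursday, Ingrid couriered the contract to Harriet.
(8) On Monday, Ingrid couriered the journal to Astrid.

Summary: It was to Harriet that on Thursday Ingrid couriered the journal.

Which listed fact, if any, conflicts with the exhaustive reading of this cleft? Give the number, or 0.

Focus of the cleft: "Harriet" (the recipient). Presupposed background: agent = Ingrid, thing = the journal, setting = on Thursday.
The exhaustive reading says no other recipient fits that background.
But fact (5) also has agent = Ingrid, thing = the journal, setting = on Thursday, with recipient = Samir — so the exhaustive reading fails.

5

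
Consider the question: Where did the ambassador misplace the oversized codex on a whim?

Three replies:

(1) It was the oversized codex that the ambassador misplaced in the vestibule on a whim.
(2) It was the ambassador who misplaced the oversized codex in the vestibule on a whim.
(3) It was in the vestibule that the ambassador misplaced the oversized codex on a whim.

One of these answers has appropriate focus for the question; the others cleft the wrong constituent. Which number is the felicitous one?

The question word "where" targets the location.
Option (1) clefts "the oversized codex" — the direct object, not what was asked.
Option (2) clefts "the ambassador" — the subject (agent), not what was asked.
Option (3) clefts "in the vestibule" — that matches what the question asks about.
So the congruent reply is (3).

3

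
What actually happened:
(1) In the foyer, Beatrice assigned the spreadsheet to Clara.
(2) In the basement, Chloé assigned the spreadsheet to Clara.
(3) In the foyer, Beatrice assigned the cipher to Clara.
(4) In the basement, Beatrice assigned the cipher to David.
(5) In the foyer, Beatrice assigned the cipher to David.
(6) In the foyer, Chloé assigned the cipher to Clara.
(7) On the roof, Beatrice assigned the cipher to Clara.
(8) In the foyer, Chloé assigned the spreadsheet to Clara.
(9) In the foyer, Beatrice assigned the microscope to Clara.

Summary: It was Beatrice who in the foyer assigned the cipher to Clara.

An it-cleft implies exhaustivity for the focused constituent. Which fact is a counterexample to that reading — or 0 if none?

6

The cleft puts "Beatrice" in focus and presupposes the open proposition with thing = the cipher, recipient = Clara, setting = in the foyer.
Exhaustivity: Beatrice is the only agent satisfying that background.
But fact (6) also has thing = the cipher, recipient = Clara, setting = in the foyer, with agent = Chloé — so the exhaustive reading fails.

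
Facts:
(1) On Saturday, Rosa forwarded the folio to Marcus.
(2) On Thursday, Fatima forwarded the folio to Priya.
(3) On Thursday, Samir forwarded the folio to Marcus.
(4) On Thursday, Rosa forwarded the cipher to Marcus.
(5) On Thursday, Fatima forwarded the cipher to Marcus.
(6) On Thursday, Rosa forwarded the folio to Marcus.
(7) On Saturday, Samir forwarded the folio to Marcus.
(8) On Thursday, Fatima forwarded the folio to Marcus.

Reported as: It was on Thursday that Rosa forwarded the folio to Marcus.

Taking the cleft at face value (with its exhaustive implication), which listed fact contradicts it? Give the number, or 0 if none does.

1

The cleft puts "on Thursday" in focus and presupposes the open proposition with Rosa as agent and the folio as thing and Marcus as recipient.
Exhaustivity: on Thursday is the only setting satisfying that background.
Fact (1) shares the background but with setting = on Saturday; exhaustivity is violated.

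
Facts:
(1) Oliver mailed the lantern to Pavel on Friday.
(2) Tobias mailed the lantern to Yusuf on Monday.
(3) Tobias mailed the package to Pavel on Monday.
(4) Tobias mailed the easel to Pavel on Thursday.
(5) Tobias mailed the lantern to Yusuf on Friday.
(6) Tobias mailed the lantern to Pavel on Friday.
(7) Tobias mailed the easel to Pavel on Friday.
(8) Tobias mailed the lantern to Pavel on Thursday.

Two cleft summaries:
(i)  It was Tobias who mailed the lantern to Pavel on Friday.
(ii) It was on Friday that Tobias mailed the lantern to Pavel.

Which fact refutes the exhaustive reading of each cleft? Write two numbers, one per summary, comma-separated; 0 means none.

(i): focus "Tobias". Looking for thing = the lantern, recipient = Pavel, setting = on Friday with some other agent — fact (1) has Oliver there. Refuted.
(ii): focus "on Friday". Looking for agent = Tobias, thing = the lantern, recipient = Pavel with some other setting — fact (8) has on Thursday there. Refuted.

1, 8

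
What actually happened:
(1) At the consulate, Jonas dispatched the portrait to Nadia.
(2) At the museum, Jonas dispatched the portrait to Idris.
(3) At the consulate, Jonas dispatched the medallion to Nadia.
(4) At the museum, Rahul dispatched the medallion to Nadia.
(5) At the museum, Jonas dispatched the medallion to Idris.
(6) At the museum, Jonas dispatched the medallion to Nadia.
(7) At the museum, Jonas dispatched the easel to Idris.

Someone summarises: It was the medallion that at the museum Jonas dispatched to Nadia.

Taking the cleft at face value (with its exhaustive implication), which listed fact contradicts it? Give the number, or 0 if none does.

0

Focus of the cleft: "the medallion" (the thing). Presupposed background: same agent, recipient, setting (Jonas / Nadia / at the museum).
The exhaustive reading says no other thing fits that background.
No listed fact matches the background with a different thing. Exhaustivity holds.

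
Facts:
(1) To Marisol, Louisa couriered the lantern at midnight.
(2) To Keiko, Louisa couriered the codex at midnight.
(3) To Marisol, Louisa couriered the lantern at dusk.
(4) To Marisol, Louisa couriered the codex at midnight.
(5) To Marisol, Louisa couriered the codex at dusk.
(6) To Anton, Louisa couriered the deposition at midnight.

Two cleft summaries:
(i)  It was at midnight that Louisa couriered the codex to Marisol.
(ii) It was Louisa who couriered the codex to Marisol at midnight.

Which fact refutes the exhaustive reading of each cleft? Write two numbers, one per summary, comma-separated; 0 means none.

(i): focus "at midnight". Looking for agent = Louisa, thing = the codex, recipient = Marisol with some other setting — fact (5) has at dusk there. Refuted.
(ii): focus "Louisa". No fact shares thing = the codex, recipient = Marisol, setting = at midnight with a different agent. 0.

5, 0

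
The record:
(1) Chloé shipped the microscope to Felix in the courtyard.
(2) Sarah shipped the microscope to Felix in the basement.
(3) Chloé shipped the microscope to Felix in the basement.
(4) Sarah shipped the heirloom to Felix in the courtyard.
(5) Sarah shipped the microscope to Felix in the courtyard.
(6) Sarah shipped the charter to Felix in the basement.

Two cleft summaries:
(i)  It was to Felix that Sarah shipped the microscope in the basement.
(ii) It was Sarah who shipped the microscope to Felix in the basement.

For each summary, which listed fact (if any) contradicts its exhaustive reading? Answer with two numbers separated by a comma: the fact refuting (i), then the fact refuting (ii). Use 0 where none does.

0, 3

Summary (i) focuses "Felix" (the recipient); background Sarah as agent and the microscope as thing and in the basement as setting. No fact matches that background with a different recipient, so 0.
Summary (ii) focuses "Sarah" (the agent); background the microscope as thing and Felix as recipient and in the basement as setting. Fact (3) matches that background with agent = Chloé — refutes (ii).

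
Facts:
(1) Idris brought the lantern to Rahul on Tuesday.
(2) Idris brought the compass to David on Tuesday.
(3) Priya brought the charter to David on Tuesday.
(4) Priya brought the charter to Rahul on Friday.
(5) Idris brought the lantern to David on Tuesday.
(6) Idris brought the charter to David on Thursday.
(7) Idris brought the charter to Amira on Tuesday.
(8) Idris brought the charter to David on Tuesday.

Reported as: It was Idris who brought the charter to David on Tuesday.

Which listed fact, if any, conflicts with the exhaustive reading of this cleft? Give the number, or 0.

3

Focus of the cleft: "Idris" (the agent). Presupposed background: the charter as thing and David as recipient and on Tuesday as setting.
Exhaustivity: Idris is the only agent satisfying that background.
Fact (3) shares the background but with agent = Priya; exhaustivity is violated.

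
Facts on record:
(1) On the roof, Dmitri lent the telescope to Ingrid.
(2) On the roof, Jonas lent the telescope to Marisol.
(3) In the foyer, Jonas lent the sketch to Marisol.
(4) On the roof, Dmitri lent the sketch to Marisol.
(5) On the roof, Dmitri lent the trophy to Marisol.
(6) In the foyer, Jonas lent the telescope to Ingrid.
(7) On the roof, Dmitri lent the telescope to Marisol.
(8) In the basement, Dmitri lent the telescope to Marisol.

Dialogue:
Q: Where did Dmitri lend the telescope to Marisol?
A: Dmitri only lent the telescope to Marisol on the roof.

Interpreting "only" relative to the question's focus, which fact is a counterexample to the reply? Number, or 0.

8

The question "Where did ...?" targets the setting, so in the reply the focus falls on "on the roof".
"Only" then excludes alternative settings while the background — agent = Dmitri, thing = the telescope, recipient = Marisol — is held fixed.
Fact (8) keeps agent = Dmitri, thing = the telescope, recipient = Marisol but has setting = in the basement; that refutes the reply.
(Fact (4) would refute a reading with focus on the thing — but that is not what the question asks.)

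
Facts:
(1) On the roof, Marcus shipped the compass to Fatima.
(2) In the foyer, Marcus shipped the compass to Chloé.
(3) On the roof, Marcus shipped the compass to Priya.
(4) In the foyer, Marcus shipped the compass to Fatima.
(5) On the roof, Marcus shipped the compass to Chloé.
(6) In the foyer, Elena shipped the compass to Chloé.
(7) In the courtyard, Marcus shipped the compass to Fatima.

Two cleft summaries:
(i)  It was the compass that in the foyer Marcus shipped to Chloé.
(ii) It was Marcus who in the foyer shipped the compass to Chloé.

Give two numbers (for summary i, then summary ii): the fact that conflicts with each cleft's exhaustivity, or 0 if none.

0, 6

(i): focus "the compass". No fact shares Marcus as agent and Chloé as recipient and in the foyer as setting with a different thing. 0.
(ii): focus "Marcus". Looking for the compass as thing and Chloé as recipient and in the foyer as setting with some other agent — fact (6) has Elena there. Refuted.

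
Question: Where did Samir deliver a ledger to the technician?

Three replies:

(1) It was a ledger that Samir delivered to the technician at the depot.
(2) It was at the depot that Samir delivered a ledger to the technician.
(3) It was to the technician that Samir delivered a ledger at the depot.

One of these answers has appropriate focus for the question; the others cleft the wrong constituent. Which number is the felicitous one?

2

The question word "where" targets the location.
Option (1) clefts "a ledger" — the direct object, not what was asked.
Option (2) clefts "at the depot" — that matches what the question asks about.
Option (3) clefts "to the technician" — the recipient, not what was asked.
So the congruent reply is (2).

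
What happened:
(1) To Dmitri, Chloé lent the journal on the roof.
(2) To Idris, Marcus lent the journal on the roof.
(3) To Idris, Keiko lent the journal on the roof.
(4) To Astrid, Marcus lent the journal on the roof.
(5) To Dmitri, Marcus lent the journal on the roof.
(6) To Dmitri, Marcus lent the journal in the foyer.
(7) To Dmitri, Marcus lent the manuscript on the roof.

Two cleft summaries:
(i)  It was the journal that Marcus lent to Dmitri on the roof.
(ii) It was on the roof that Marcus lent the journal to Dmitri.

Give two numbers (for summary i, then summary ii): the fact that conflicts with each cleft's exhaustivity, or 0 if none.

7, 6

(i): focus "the journal". Looking for same agent, recipient, setting (Marcus / Dmitri / on the roof) with some other thing — fact (7) has the manuscript there. Refuted.
(ii): focus "on the roof". Looking for same agent, thing, recipient (Marcus / the journal / Dmitri) with some other setting — fact (6) has in the foyer there. Refuted.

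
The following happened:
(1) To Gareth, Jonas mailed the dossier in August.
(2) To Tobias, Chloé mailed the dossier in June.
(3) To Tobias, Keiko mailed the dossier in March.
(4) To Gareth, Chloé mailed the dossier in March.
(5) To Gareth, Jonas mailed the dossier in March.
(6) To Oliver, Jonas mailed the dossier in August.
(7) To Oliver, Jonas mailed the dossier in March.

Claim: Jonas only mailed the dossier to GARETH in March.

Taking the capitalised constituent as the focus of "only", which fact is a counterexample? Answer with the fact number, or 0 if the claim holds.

The capitals mark "Gareth" as focus. So "only" rules out other recipients, with the rest (same agent, thing, setting (Jonas / the dossier / in March)) as background.
Fact (7) matches on same agent, thing, setting (Jonas / the dossier / in March), but has recipient = Oliver instead. That refutes the claim.

7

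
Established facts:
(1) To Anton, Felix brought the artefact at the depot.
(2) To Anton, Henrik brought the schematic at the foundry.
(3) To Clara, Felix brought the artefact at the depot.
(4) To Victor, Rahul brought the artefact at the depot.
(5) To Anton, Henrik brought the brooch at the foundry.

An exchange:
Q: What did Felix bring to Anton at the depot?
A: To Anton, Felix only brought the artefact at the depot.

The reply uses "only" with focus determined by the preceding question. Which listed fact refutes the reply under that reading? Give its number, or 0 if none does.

0

The question "What did ...?" targets the thing, so in the reply the focus falls on "the artefact".
"Only" then excludes alternative things while the background — Felix as agent and Anton as recipient and at the depot as setting — is held fixed.
No fact keeps Felix as agent and Anton as recipient and at the depot as setting while changing the thing; every other fact differs on something backgrounded. The reply stands.
(Fact (3) would refute a reading with focus on the recipient — but that is not what the question asks.)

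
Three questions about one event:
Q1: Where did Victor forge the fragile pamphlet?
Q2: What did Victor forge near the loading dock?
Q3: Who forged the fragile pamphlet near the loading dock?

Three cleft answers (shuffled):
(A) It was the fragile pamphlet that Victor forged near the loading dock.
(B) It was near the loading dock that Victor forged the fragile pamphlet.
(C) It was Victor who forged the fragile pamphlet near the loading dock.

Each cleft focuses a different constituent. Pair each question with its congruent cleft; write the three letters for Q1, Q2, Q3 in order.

BAC

Q1 asks about the location; cleft (B) focuses "near the loading dock", which is the location — so Q1 → B.
Q2 asks about the direct object; cleft (A) focuses "the fragile pamphlet", which is the direct object — so Q2 → A.
Q3 asks about the subject (agent); cleft (C) focuses "Victor", which is the subject (agent) — so Q3 → C.
Mapping: Q1→B, Q2→A, Q3→C.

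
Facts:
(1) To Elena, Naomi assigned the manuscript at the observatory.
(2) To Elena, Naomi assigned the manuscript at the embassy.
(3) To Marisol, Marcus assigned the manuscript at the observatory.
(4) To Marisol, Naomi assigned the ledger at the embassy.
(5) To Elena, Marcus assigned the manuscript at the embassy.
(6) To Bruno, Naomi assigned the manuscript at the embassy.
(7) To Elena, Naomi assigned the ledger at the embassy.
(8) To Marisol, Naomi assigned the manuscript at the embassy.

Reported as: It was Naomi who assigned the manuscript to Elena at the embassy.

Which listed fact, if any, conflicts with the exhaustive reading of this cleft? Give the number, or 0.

5

The cleft puts "Naomi" in focus and presupposes the open proposition with thing = the manuscript, recipient = Elena, setting = at the embassy.
Exhaustivity: Naomi is the only agent satisfying that background.
Fact (5) shares the background but with agent = Marcus; exhaustivity is violated.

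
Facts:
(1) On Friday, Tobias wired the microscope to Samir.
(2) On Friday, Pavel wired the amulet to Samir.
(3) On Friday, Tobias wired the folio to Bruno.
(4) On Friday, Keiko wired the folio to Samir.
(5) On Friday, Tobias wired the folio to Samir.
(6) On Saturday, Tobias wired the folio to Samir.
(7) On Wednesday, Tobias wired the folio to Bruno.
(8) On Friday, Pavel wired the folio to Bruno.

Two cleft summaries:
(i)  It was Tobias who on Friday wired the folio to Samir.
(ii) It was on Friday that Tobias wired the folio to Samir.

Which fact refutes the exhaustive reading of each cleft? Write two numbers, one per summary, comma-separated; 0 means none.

4, 6

Summary (i) focuses "Tobias" (the agent); background thing = the folio, recipient = Samir, setting = on Friday. Fact (4) matches that background with agent = Keiko — refutes (i).
Summary (ii) focuses "on Friday" (the setting); background agent = Tobias, thing = the folio, recipient = Samir. Fact (6) matches that background with setting = on Saturday — refutes (ii).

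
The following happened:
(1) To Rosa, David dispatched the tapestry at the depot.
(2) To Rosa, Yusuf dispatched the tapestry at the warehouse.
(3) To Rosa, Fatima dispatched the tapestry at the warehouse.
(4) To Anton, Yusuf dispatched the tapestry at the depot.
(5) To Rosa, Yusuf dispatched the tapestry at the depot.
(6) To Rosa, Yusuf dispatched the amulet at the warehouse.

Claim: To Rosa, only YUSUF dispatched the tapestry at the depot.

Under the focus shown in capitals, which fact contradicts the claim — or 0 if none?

1

The capitals mark "Yusuf" as focus. So "only" rules out other agents, with the rest (same thing, recipient, setting (the tapestry / Rosa / at the depot)) as background.
Fact (1) shares the background but differs in agent (David) — a counterexample.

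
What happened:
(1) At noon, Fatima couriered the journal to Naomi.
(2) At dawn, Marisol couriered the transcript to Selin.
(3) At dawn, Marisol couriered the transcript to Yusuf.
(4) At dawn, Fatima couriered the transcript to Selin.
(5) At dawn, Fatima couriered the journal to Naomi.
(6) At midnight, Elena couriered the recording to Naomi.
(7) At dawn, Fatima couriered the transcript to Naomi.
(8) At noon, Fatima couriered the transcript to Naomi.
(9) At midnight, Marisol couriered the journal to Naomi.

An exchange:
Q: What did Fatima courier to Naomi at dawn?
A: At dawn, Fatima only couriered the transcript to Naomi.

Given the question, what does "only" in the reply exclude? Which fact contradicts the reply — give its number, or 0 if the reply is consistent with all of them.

5

Answering "What did ...?" puts focus on the thing — here, "the transcript".
"Only" then excludes alternative things while the background — Fatima as agent and Naomi as recipient and at dawn as setting — is held fixed.
Fact (5) keeps Fatima as agent and Naomi as recipient and at dawn as setting but has thing = the journal; that refutes the reply.
(Fact (8) would refute a reading with focus on the setting — but that is not what the question asks.)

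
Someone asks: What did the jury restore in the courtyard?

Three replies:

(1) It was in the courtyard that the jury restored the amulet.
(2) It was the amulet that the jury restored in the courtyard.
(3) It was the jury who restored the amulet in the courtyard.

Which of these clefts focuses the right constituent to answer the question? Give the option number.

2

The question word "what" targets the direct object.
Option (1) clefts "in the courtyard" — the location, not what was asked.
Option (2) clefts "the amulet" — that matches what the question asks about.
Option (3) clefts "the jury" — the subject (agent), not what was asked.
So the congruent reply is (2).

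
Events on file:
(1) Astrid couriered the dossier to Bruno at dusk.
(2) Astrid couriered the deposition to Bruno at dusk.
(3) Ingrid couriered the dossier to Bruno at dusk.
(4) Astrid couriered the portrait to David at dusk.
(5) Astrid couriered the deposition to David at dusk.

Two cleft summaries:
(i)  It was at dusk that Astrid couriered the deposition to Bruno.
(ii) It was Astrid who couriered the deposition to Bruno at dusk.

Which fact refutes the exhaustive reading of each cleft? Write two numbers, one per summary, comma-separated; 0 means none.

0, 0

Summary (i) focuses "at dusk" (the setting); background same agent, thing, recipient (Astrid / the deposition / Bruno). No fact matches that background with a different setting, so 0.
Summary (ii) focuses "Astrid" (the agent); background same thing, recipient, setting (the deposition / Bruno / at dusk). No fact matches that background with a different agent, so 0.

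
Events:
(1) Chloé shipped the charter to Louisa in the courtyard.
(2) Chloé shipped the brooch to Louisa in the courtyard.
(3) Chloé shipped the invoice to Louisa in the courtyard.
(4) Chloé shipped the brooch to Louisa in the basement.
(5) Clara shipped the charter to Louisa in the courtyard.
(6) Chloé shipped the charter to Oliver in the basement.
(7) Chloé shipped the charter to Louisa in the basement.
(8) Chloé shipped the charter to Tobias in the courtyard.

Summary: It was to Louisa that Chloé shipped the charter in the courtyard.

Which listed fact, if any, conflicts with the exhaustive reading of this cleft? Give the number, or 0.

The cleft puts "Louisa" in focus and presupposes the open proposition with agent = Chloé, thing = the charter, setting = in the courtyard.
Exhaustivity: Louisa is the only recipient satisfying that background.
Fact (8) shares the background but with recipient = Tobias; exhaustivity is violated.

8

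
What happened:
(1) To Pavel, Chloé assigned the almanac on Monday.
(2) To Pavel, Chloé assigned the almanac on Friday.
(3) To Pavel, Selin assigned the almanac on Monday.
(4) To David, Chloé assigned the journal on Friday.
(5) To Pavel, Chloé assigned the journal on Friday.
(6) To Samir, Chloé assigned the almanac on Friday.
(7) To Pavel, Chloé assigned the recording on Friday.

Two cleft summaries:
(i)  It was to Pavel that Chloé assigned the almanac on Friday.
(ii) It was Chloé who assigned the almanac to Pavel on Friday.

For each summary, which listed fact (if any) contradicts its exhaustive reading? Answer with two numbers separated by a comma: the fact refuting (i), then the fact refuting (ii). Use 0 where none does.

(i): focus "Pavel". Looking for Chloé as agent and the almanac as thing and on Friday as setting with some other recipient — fact (6) has Samir there. Refuted.
(ii): focus "Chloé". No fact shares the almanac as thing and Pavel as recipient and on Friday as setting with a different agent. 0.

6, 0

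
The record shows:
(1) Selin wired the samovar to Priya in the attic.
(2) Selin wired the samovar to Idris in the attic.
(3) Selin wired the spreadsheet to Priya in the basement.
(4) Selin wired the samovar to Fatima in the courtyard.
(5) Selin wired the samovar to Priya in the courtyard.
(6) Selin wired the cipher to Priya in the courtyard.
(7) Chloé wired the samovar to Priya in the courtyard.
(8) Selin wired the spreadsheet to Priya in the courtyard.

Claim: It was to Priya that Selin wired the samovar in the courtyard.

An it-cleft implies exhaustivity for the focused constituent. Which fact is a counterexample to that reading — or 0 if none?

The cleft puts "Priya" in focus and presupposes the open proposition with agent = Selin, thing = the samovar, setting = in the courtyard.
Exhaustivity: Priya is the only recipient satisfying that background.
But fact (4) also has agent = Selin, thing = the samovar, setting = in the courtyard, with recipient = Fatima — so the exhaustive reading fails.

4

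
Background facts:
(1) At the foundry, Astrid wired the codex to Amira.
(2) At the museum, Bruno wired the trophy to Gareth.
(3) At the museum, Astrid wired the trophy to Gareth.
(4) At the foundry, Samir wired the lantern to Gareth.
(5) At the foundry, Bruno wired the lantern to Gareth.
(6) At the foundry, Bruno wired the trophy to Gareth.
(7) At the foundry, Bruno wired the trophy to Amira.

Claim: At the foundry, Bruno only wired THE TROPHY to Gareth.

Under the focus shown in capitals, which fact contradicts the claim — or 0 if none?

Focus (in capitals) is "the trophy" — the thing. "Only" excludes alternative things while holding fixed agent = Bruno, recipient = Gareth, setting = at the foundry.
Fact (5) shares the background but differs in thing (the lantern) — a counterexample.

5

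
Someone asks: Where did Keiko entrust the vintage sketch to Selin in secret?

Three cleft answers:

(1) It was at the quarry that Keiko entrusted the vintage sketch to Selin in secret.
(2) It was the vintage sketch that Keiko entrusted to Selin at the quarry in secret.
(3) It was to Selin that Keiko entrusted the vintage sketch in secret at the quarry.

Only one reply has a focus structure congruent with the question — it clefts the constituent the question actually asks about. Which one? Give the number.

The question word "where" targets the location.
Option (1) clefts "at the quarry" — that matches what the question asks about.
Option (2) clefts "the vintage sketch" — the direct object, not what was asked.
Option (3) clefts "to Selin" — the recipient, not what was asked.
So the congruent reply is (1).

1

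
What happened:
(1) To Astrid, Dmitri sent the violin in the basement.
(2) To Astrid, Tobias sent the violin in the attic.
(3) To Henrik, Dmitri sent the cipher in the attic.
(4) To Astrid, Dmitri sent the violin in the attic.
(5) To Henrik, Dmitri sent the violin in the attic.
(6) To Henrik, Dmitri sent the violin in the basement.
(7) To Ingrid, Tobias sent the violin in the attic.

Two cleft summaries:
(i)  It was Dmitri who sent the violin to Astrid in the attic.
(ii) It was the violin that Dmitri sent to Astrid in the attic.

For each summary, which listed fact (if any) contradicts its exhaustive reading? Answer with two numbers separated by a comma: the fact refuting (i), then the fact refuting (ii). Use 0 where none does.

(i): focus "Dmitri". Looking for the violin as thing and Astrid as recipient and in the attic as setting with some other agent — fact (2) has Tobias there. Refuted.
(ii): focus "the violin". No fact shares Dmitri as agent and Astrid as recipient and in the attic as setting with a different thing. 0.

2, 0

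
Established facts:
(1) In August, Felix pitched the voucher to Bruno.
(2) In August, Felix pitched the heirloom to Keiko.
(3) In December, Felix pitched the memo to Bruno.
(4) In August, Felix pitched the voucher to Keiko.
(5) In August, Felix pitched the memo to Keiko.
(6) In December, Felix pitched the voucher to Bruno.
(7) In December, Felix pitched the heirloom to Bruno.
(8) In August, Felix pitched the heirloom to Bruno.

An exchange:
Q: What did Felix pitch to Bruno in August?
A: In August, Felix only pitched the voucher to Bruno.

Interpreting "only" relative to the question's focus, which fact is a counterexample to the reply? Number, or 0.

8

Answering "What did ...?" puts focus on the thing — here, "the voucher".
So "only" ranges over things; the rest (Felix as agent and Bruno as recipient and in August as setting) is presupposed.
Fact (8) keeps Felix as agent and Bruno as recipient and in August as setting but has thing = the heirloom; that refutes the reply.
(Fact (4) would refute a reading with focus on the recipient — but that is not what the question asks.)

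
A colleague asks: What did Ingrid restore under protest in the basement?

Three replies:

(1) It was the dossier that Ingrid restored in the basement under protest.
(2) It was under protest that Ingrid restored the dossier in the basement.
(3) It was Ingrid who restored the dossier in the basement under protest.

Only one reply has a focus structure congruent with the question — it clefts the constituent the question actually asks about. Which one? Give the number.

1

The question word "what" targets the direct object.
Option (1) clefts "the dossier" — that matches what the question asks about.
Option (2) clefts "under protest" — the manner, not what was asked.
Option (3) clefts "Ingrid" — the subject (agent), not what was asked.
So the congruent reply is (1).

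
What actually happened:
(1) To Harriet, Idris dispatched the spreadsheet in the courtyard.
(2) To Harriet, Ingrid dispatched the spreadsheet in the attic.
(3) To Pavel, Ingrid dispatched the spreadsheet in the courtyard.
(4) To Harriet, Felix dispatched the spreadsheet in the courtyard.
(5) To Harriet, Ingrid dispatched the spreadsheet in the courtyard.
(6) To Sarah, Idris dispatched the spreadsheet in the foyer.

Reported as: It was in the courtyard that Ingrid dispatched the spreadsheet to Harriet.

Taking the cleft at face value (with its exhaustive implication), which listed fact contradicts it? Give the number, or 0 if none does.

Focus of the cleft: "in the courtyard" (the setting). Presupposed background: Ingrid as agent and the spreadsheet as thing and Harriet as recipient.
Exhaustivity: in the courtyard is the only setting satisfying that background.
But fact (2) also has Ingrid as agent and the spreadsheet as thing and Harriet as recipient, with setting = in the attic — so the exhaustive reading fails.

2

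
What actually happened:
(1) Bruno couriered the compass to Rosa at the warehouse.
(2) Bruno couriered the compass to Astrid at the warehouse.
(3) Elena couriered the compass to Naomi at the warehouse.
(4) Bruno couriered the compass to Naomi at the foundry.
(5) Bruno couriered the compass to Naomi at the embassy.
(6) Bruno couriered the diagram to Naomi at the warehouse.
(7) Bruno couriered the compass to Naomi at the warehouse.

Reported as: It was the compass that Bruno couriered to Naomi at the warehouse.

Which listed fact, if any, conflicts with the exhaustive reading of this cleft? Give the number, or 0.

The cleft puts "the compass" in focus and presupposes the open proposition with Bruno as agent and Naomi as recipient and at the warehouse as setting.
The exhaustive reading says no other thing fits that background.
But fact (6) also has Bruno as agent and Naomi as recipient and at the warehouse as setting, with thing = the diagram — so the exhaustive reading fails.

6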